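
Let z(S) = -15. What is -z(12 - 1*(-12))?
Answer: 15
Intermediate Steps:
-z(12 - 1*(-12)) = -1*(-15) = 15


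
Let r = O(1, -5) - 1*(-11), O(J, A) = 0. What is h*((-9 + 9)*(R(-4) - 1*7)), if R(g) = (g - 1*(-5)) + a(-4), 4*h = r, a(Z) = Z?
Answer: 0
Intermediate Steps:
r = 11 (r = 0 - 1*(-11) = 0 + 11 = 11)
h = 11/4 (h = (¼)*11 = 11/4 ≈ 2.7500)
R(g) = 1 + g (R(g) = (g - 1*(-5)) - 4 = (g + 5) - 4 = (5 + g) - 4 = 1 + g)
h*((-9 + 9)*(R(-4) - 1*7)) = 11*((-9 + 9)*((1 - 4) - 1*7))/4 = 11*(0*(-3 - 7))/4 = 11*(0*(-10))/4 = (11/4)*0 = 0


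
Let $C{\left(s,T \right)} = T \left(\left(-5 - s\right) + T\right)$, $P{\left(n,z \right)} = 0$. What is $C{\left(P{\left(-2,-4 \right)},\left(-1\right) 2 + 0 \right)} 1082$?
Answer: $15148$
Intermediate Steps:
$C{\left(s,T \right)} = T \left(-5 + T - s\right)$
$C{\left(P{\left(-2,-4 \right)},\left(-1\right) 2 + 0 \right)} 1082 = \left(\left(-1\right) 2 + 0\right) \left(-5 + \left(\left(-1\right) 2 + 0\right) - 0\right) 1082 = \left(-2 + 0\right) \left(-5 + \left(-2 + 0\right) + 0\right) 1082 = - 2 \left(-5 - 2 + 0\right) 1082 = \left(-2\right) \left(-7\right) 1082 = 14 \cdot 1082 = 15148$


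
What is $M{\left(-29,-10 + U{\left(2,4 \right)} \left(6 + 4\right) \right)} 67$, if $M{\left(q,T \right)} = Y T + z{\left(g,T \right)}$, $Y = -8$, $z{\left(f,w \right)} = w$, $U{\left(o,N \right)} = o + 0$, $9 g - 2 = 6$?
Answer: $-4690$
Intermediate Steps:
$g = \frac{8}{9}$ ($g = \frac{2}{9} + \frac{1}{9} \cdot 6 = \frac{2}{9} + \frac{2}{3} = \frac{8}{9} \approx 0.88889$)
$U{\left(o,N \right)} = o$
$M{\left(q,T \right)} = - 7 T$ ($M{\left(q,T \right)} = - 8 T + T = - 7 T$)
$M{\left(-29,-10 + U{\left(2,4 \right)} \left(6 + 4\right) \right)} 67 = - 7 \left(-10 + 2 \left(6 + 4\right)\right) 67 = - 7 \left(-10 + 2 \cdot 10\right) 67 = - 7 \left(-10 + 20\right) 67 = \left(-7\right) 10 \cdot 67 = \left(-70\right) 67 = -4690$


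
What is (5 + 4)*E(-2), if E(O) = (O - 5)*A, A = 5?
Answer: -315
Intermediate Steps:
E(O) = -25 + 5*O (E(O) = (O - 5)*5 = (-5 + O)*5 = -25 + 5*O)
(5 + 4)*E(-2) = (5 + 4)*(-25 + 5*(-2)) = 9*(-25 - 10) = 9*(-35) = -315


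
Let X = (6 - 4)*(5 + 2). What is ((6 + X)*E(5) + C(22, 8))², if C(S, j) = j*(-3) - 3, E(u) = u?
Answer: 5329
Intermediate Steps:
C(S, j) = -3 - 3*j (C(S, j) = -3*j - 3 = -3 - 3*j)
X = 14 (X = 2*7 = 14)
((6 + X)*E(5) + C(22, 8))² = ((6 + 14)*5 + (-3 - 3*8))² = (20*5 + (-3 - 24))² = (100 - 27)² = 73² = 5329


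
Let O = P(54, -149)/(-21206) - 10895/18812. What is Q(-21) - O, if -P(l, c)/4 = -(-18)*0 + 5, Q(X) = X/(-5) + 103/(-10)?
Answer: -5506983073/997318180 ≈ -5.5218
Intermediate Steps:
Q(X) = -103/10 - X/5 (Q(X) = X*(-⅕) + 103*(-⅒) = -X/5 - 103/10 = -103/10 - X/5)
P(l, c) = -20 (P(l, c) = -4*(-(-18)*0 + 5) = -4*(-6*0 + 5) = -4*(0 + 5) = -4*5 = -20)
O = -115331565/199463636 (O = -20/(-21206) - 10895/18812 = -20*(-1/21206) - 10895*1/18812 = 10/10603 - 10895/18812 = -115331565/199463636 ≈ -0.57821)
Q(-21) - O = (-103/10 - ⅕*(-21)) - 1*(-115331565/199463636) = (-103/10 + 21/5) + 115331565/199463636 = -61/10 + 115331565/199463636 = -5506983073/997318180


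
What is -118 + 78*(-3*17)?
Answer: -4096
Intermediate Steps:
-118 + 78*(-3*17) = -118 + 78*(-51) = -118 - 3978 = -4096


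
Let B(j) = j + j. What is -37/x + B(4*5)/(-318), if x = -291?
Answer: 7/5141 ≈ 0.0013616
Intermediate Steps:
B(j) = 2*j
-37/x + B(4*5)/(-318) = -37/(-291) + (2*(4*5))/(-318) = -37*(-1/291) + (2*20)*(-1/318) = 37/291 + 40*(-1/318) = 37/291 - 20/159 = 7/5141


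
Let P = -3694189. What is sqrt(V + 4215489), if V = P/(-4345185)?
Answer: sqrt(79591115445325590990)/4345185 ≈ 2053.2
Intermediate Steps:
V = 3694189/4345185 (V = -3694189/(-4345185) = -3694189*(-1/4345185) = 3694189/4345185 ≈ 0.85018)
sqrt(V + 4215489) = sqrt(3694189/4345185 + 4215489) = sqrt(18317083264654/4345185) = sqrt(79591115445325590990)/4345185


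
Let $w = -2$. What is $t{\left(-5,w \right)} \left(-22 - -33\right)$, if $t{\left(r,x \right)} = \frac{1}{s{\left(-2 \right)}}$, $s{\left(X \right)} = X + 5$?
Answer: $\frac{11}{3} \approx 3.6667$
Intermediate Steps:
$s{\left(X \right)} = 5 + X$
$t{\left(r,x \right)} = \frac{1}{3}$ ($t{\left(r,x \right)} = \frac{1}{5 - 2} = \frac{1}{3}$)
$t{\left(-5,w \right)} \left(-22 - -33\right) = \frac{-22 - -33}{3} = \frac{-22 + 33}{3} = \frac{1}{3} \cdot 11 = \frac{11}{3}$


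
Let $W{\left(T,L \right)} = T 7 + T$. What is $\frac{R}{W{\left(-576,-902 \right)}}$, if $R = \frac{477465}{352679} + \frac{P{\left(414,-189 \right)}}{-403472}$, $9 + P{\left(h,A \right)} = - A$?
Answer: $- \frac{16048356355}{54641702971392} \approx -0.0002937$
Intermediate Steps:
$W{\left(T,L \right)} = 8 T$ ($W{\left(T,L \right)} = 7 T + T = 8 T$)
$P{\left(h,A \right)} = -9 - A$
$R = \frac{48145069065}{35574025372}$ ($R = \frac{477465}{352679} + \frac{-9 - -189}{-403472} = 477465 \cdot \frac{1}{352679} + \left(-9 + 189\right) \left(- \frac{1}{403472}\right) = \frac{477465}{352679} + 180 \left(- \frac{1}{403472}\right) = \frac{477465}{352679} - \frac{45}{100868} = \frac{48145069065}{35574025372} \approx 1.3534$)
$\frac{R}{W{\left(-576,-902 \right)}} = \frac{48145069065}{35574025372 \cdot 8 \left(-576\right)} = \frac{48145069065}{35574025372 \left(-4608\right)} = \frac{48145069065}{35574025372} \left(- \frac{1}{4608}\right) = - \frac{16048356355}{54641702971392}$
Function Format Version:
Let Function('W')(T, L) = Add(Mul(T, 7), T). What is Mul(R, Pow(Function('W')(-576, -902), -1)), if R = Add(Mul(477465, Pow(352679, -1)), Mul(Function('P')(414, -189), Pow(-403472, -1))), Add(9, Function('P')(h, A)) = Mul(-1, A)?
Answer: Rational(-16048356355, 54641702971392) ≈ -0.00029370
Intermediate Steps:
Function('W')(T, L) = Mul(8, T) (Function('W')(T, L) = Add(Mul(7, T), T) = Mul(8, T))
Function('P')(h, A) = Add(-9, Mul(-1, A))
R = Rational(48145069065, 35574025372) (R = Add(Mul(477465, Pow(352679, -1)), Mul(Add(-9, Mul(-1, -189)), Pow(-403472, -1))) = Add(Mul(477465, Rational(1, 352679)), Mul(Add(-9, 189), Rational(-1, 403472))) = Add(Rational(477465, 352679), Mul(180, Rational(-1, 403472))) = Add(Rational(477465, 352679), Rational(-45, 100868)) = Rational(48145069065, 35574025372) ≈ 1.3534)
Mul(R, Pow(Function('W')(-576, -902), -1)) = Mul(Rational(48145069065, 35574025372), Pow(Mul(8, -576), -1)) = Mul(Rational(48145069065, 35574025372), Pow(-4608, -1)) = Mul(Rational(48145069065, 35574025372), Rational(-1, 4608)) = Rational(-16048356355, 54641702971392)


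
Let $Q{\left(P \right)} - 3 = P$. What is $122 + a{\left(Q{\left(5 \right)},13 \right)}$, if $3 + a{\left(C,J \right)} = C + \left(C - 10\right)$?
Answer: $125$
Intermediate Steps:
$Q{\left(P \right)} = 3 + P$
$a{\left(C,J \right)} = -13 + 2 C$ ($a{\left(C,J \right)} = -3 + \left(C + \left(C - 10\right)\right) = -3 + \left(C + \left(-10 + C\right)\right) = -3 + \left(-10 + 2 C\right) = -13 + 2 C$)
$122 + a{\left(Q{\left(5 \right)},13 \right)} = 122 - \left(13 - 2 \left(3 + 5\right)\right) = 122 + \left(-13 + 2 \cdot 8\right) = 122 + \left(-13 + 16\right) = 122 + 3 = 125$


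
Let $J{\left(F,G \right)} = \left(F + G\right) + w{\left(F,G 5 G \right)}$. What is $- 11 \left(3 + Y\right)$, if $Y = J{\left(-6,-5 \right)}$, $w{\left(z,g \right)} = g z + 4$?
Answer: $8294$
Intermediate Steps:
$w{\left(z,g \right)} = 4 + g z$
$J{\left(F,G \right)} = 4 + F + G + 5 F G^{2}$ ($J{\left(F,G \right)} = \left(F + G\right) + \left(4 + G 5 G F\right) = \left(F + G\right) + \left(4 + 5 G G F\right) = \left(F + G\right) + \left(4 + 5 G^{2} F\right) = \left(F + G\right) + \left(4 + 5 F G^{2}\right) = 4 + F + G + 5 F G^{2}$)
$Y = -757$ ($Y = 4 - 6 - 5 + 5 \left(-6\right) \left(-5\right)^{2} = 4 - 6 - 5 + 5 \left(-6\right) 25 = 4 - 6 - 5 - 750 = -757$)
$- 11 \left(3 + Y\right) = - 11 \left(3 - 757\right) = \left(-11\right) \left(-754\right) = 8294$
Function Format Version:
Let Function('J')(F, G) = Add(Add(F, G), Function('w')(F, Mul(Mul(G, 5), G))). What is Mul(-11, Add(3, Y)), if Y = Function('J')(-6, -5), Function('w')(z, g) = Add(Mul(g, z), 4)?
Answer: 8294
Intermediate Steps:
Function('w')(z, g) = Add(4, Mul(g, z))
Function('J')(F, G) = Add(4, F, G, Mul(5, F, Pow(G, 2))) (Function('J')(F, G) = Add(Add(F, G), Add(4, Mul(Mul(Mul(G, 5), G), F))) = Add(Add(F, G), Add(4, Mul(Mul(Mul(5, G), G), F))) = Add(Add(F, G), Add(4, Mul(Mul(5, Pow(G, 2)), F))) = Add(Add(F, G), Add(4, Mul(5, F, Pow(G, 2)))) = Add(4, F, G, Mul(5, F, Pow(G, 2))))
Y = -757 (Y = Add(4, -6, -5, Mul(5, -6, Pow(-5, 2))) = Add(4, -6, -5, Mul(5, -6, 25)) = Add(4, -6, -5, -750) = -757)
Mul(-11, Add(3, Y)) = Mul(-11, Add(3, -757)) = Mul(-11, -754) = 8294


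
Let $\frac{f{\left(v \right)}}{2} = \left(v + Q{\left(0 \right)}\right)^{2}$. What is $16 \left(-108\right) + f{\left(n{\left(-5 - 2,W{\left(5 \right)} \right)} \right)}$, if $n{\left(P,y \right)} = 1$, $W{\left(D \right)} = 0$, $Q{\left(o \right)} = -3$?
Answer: $-1720$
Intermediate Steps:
$f{\left(v \right)} = 2 \left(-3 + v\right)^{2}$ ($f{\left(v \right)} = 2 \left(v - 3\right)^{2} = 2 \left(-3 + v\right)^{2}$)
$16 \left(-108\right) + f{\left(n{\left(-5 - 2,W{\left(5 \right)} \right)} \right)} = 16 \left(-108\right) + 2 \left(-3 + 1\right)^{2} = -1728 + 2 \left(-2\right)^{2} = -1728 + 2 \cdot 4 = -1728 + 8 = -1720$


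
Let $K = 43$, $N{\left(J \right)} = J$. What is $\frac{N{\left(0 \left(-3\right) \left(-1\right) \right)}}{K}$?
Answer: $0$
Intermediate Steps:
$\frac{N{\left(0 \left(-3\right) \left(-1\right) \right)}}{K} = \frac{0 \left(-3\right) \left(-1\right)}{43} = 0 \left(-1\right) \frac{1}{43} = 0 \cdot \frac{1}{43} = 0$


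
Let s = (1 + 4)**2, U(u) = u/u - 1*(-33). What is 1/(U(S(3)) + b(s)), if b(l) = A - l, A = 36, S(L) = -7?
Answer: 1/45 ≈ 0.022222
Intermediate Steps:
U(u) = 34 (U(u) = 1 + 33 = 34)
s = 25 (s = 5**2 = 25)
b(l) = 36 - l
1/(U(S(3)) + b(s)) = 1/(34 + (36 - 1*25)) = 1/(34 + (36 - 25)) = 1/(34 + 11) = 1/45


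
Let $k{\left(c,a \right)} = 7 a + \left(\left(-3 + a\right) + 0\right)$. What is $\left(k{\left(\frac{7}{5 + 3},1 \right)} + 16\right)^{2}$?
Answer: $441$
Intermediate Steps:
$k{\left(c,a \right)} = -3 + 8 a$ ($k{\left(c,a \right)} = 7 a + \left(-3 + a\right) = -3 + 8 a$)
$\left(k{\left(\frac{7}{5 + 3},1 \right)} + 16\right)^{2} = \left(\left(-3 + 8 \cdot 1\right) + 16\right)^{2} = \left(\left(-3 + 8\right) + 16\right)^{2} = \left(5 + 16\right)^{2} = 21^{2} = 441$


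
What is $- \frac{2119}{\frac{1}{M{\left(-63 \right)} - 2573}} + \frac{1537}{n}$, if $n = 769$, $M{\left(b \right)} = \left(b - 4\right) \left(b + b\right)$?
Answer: $- \frac{9563598522}{769} \approx -1.2436 \cdot 10^{7}$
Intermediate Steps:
$M{\left(b \right)} = 2 b \left(-4 + b\right)$ ($M{\left(b \right)} = \left(-4 + b\right) 2 b = 2 b \left(-4 + b\right)$)
$- \frac{2119}{\frac{1}{M{\left(-63 \right)} - 2573}} + \frac{1537}{n} = - \frac{2119}{\frac{1}{2 \left(-63\right) \left(-4 - 63\right) - 2573}} + \frac{1537}{769} = - \frac{2119}{\frac{1}{2 \left(-63\right) \left(-67\right) - 2573}} + 1537 \cdot \frac{1}{769} = - \frac{2119}{\frac{1}{8442 - 2573}} + \frac{1537}{769} = - \frac{2119}{\frac{1}{5869}} + \frac{1537}{769} = - 2119 \frac{1}{\frac{1}{5869}} + \frac{1537}{769} = \left(-2119\right) 5869 + \frac{1537}{769} = -12436411 + \frac{1537}{769} = - \frac{9563598522}{769}$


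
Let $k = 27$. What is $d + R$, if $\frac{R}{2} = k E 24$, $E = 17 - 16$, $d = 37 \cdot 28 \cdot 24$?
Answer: $26160$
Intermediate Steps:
$d = 24864$ ($d = 1036 \cdot 24 = 24864$)
$E = 1$ ($E = 17 - 16 = 1$)
$R = 1296$ ($R = 2 \cdot 27 \cdot 1 \cdot 24 = 2 \cdot 27 \cdot 24 = 2 \cdot 648 = 1296$)
$d + R = 24864 + 1296 = 26160$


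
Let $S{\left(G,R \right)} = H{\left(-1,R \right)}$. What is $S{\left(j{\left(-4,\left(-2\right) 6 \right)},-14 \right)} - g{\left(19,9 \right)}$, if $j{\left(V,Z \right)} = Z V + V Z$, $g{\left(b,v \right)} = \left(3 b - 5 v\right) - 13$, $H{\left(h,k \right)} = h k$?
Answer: $15$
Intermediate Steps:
$g{\left(b,v \right)} = -13 - 5 v + 3 b$ ($g{\left(b,v \right)} = \left(- 5 v + 3 b\right) - 13 = -13 - 5 v + 3 b$)
$j{\left(V,Z \right)} = 2 V Z$ ($j{\left(V,Z \right)} = V Z + V Z = 2 V Z$)
$S{\left(G,R \right)} = - R$
$S{\left(j{\left(-4,\left(-2\right) 6 \right)},-14 \right)} - g{\left(19,9 \right)} = \left(-1\right) \left(-14\right) - \left(-13 - 45 + 3 \cdot 19\right) = 14 - \left(-13 - 45 + 57\right) = 14 - -1 = 14 + 1 = 15$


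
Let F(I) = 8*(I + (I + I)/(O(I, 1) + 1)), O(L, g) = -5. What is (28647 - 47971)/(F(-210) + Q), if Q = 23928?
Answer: -4831/5772 ≈ -0.83697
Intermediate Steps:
F(I) = 4*I (F(I) = 8*(I + (I + I)/(-5 + 1)) = 8*(I + (2*I)/(-4)) = 8*(I + (2*I)*(-1/4)) = 8*(I - I/2) = 8*(I/2) = 4*I)
(28647 - 47971)/(F(-210) + Q) = (28647 - 47971)/(4*(-210) + 23928) = -19324/(-840 + 23928) = -19324/23088 = -19324*1/23088 = -4831/5772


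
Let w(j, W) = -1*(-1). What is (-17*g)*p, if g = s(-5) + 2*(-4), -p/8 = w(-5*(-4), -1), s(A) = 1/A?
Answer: -5576/5 ≈ -1115.2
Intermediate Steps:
w(j, W) = 1
p = -8 (p = -8*1 = -8)
g = -41/5 (g = 1/(-5) + 2*(-4) = -⅕ - 8 = -41/5 ≈ -8.2000)
(-17*g)*p = -17*(-41/5)*(-8) = (697/5)*(-8) = -5576/5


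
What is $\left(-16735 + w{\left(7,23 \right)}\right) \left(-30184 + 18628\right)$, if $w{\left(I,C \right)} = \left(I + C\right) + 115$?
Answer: $191714040$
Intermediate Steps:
$w{\left(I,C \right)} = 115 + C + I$ ($w{\left(I,C \right)} = \left(C + I\right) + 115 = 115 + C + I$)
$\left(-16735 + w{\left(7,23 \right)}\right) \left(-30184 + 18628\right) = \left(-16735 + \left(115 + 23 + 7\right)\right) \left(-30184 + 18628\right) = \left(-16735 + 145\right) \left(-11556\right) = \left(-16590\right) \left(-11556\right) = 191714040$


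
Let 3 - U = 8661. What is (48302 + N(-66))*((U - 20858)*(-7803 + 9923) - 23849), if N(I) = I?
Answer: -3019465985484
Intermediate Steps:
U = -8658 (U = 3 - 1*8661 = 3 - 8661 = -8658)
(48302 + N(-66))*((U - 20858)*(-7803 + 9923) - 23849) = (48302 - 66)*((-8658 - 20858)*(-7803 + 9923) - 23849) = 48236*(-29516*2120 - 23849) = 48236*(-62573920 - 23849) = 48236*(-62597769) = -3019465985484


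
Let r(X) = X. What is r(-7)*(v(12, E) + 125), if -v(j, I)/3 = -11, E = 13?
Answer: -1106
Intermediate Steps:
v(j, I) = 33 (v(j, I) = -3*(-11) = 33)
r(-7)*(v(12, E) + 125) = -7*(33 + 125) = -7*158 = -1106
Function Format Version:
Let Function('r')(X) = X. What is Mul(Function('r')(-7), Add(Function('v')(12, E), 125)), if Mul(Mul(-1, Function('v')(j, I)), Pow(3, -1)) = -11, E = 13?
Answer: -1106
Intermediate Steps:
Function('v')(j, I) = 33 (Function('v')(j, I) = Mul(-3, -11) = 33)
Mul(Function('r')(-7), Add(Function('v')(12, E), 125)) = Mul(-7, Add(33, 125)) = Mul(-7, 158) = -1106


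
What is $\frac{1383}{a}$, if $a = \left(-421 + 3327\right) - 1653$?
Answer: $\frac{1383}{1253} \approx 1.1038$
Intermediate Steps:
$a = 1253$ ($a = 2906 - 1653 = 1253$)
$\frac{1383}{a} = \frac{1383}{1253}$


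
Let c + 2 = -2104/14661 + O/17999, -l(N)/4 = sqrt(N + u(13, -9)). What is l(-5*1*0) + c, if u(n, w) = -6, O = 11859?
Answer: -391771775/263883339 - 4*I*sqrt(6) ≈ -1.4846 - 9.798*I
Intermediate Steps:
l(N) = -4*sqrt(-6 + N) (l(N) = -4*sqrt(N - 6) = -4*sqrt(-6 + N))
c = -391771775/263883339 (c = -2 + (-2104/14661 + 11859/17999) = -2 + 135994903/263883339 = -391771775/263883339 ≈ -1.4846)
l(-5*1*0) + c = -4*sqrt(-6 - 5*1*0) - 391771775/263883339 = -4*sqrt(-6 - 5*0) - 391771775/263883339 = -4*sqrt(-6 + 0) - 391771775/263883339 = -4*I*sqrt(6) - 391771775/263883339 = -391771775/263883339 - 4*I*sqrt(6)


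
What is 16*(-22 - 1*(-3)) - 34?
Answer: -338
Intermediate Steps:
16*(-22 - 1*(-3)) - 34 = 16*(-22 + 3) - 34 = 16*(-19) - 34 = -304 - 34 = -338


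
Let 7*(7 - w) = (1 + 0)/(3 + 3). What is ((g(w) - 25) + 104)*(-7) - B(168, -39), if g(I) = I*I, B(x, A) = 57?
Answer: -239569/252 ≈ -950.67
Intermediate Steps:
w = 293/42 (w = 7 - (1 + 0)/(7*(3 + 3)) = 7 - 1/(7*6) = 7 - ⅐*⅙ = 7 - 1/42 = 293/42 ≈ 6.9762)
g(I) = I²
((g(w) - 25) + 104)*(-7) - B(168, -39) = (((293/42)² - 25) + 104)*(-7) - 1*57 = ((85849/1764 - 25) + 104)*(-7) - 57 = (41749/1764 + 104)*(-7) - 57 = (225205/1764)*(-7) - 57 = -225205/252 - 57 = -239569/252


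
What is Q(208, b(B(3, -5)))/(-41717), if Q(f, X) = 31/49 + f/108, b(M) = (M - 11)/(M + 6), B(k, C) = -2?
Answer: -3385/55191591 ≈ -6.1332e-5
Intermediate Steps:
b(M) = (-11 + M)/(6 + M)
Q(f, X) = 31/49 + f/108 (Q(f, X) = 31*(1/49) + f*(1/108) = 31/49 + f/108)
Q(208, b(B(3, -5)))/(-41717) = (31/49 + (1/108)*208)/(-41717) = (31/49 + 52/27)*(-1/41717) = (3385/1323)*(-1/41717) = -3385/55191591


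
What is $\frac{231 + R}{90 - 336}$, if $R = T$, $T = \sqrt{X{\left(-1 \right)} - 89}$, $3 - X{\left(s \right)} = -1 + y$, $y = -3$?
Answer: $- \frac{77}{82} - \frac{i \sqrt{82}}{246} \approx -0.93902 - 0.036811 i$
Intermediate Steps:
$X{\left(s \right)} = 7$ ($X{\left(s \right)} = 3 - \left(-1 - 3\right) = 3 - -4 = 3 + 4 = 7$)
$T = i \sqrt{82}$ ($T = \sqrt{7 - 89} = \sqrt{-82} = i \sqrt{82} \approx 9.0554 i$)
$R = i \sqrt{82} \approx 9.0554 i$
$\frac{231 + R}{90 - 336} = \frac{231 + i \sqrt{82}}{90 - 336} = \frac{231 + i \sqrt{82}}{-246} = \left(231 + i \sqrt{82}\right) \left(- \frac{1}{246}\right) = - \frac{77}{82} - \frac{i \sqrt{82}}{246}$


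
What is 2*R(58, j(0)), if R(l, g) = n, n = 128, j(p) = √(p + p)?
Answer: 256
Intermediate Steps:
j(p) = √2*√p (j(p) = √(2*p) = √2*√p)
R(l, g) = 128
2*R(58, j(0)) = 2*128 = 256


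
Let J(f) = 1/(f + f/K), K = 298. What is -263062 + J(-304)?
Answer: -11955641925/45448 ≈ -2.6306e+5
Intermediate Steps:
J(f) = 298/(299*f) (J(f) = 1/(f + f/298) = 1/(299*f/298) = 298/(299*f))
-263062 + J(-304) = -263062 + (298/299)/(-304) = -263062 + (298/299)*(-1/304) = -263062 - 149/45448 = -11955641925/45448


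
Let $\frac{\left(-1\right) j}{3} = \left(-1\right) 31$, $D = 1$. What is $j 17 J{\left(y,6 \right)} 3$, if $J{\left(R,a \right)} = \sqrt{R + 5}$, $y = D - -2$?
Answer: $9486 \sqrt{2} \approx 13415.0$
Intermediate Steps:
$y = 3$ ($y = 1 - -2 = 1 + 2 = 3$)
$J{\left(R,a \right)} = \sqrt{5 + R}$
$j = 93$ ($j = - 3 \left(\left(-1\right) 31\right) = \left(-3\right) \left(-31\right) = 93$)
$j 17 J{\left(y,6 \right)} 3 = 93 \cdot 17 \sqrt{5 + 3} \cdot 3 = 1581 \sqrt{8} \cdot 3 = 1581 \cdot 2 \sqrt{2} \cdot 3 = 1581 \cdot 6 \sqrt{2} = 9486 \sqrt{2}$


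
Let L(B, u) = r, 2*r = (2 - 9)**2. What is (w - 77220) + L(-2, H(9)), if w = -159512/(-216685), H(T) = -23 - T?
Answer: -33453894811/433370 ≈ -77195.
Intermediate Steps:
r = 49/2 (r = (2 - 9)**2/2 = (1/2)*(-7)**2 = (1/2)*49 = 49/2 ≈ 24.500)
L(B, u) = 49/2
w = 159512/216685 (w = -159512*(-1/216685) = 159512/216685 ≈ 0.73615)
(w - 77220) + L(-2, H(9)) = (159512/216685 - 77220) + 49/2 = -16732256188/216685 + 49/2 = -33453894811/433370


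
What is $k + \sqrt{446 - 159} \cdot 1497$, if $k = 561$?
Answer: $561 + 1497 \sqrt{287} \approx 25922.0$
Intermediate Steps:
$k + \sqrt{446 - 159} \cdot 1497 = 561 + \sqrt{446 - 159} \cdot 1497 = 561 + \sqrt{287} \cdot 1497 = 561 + 1497 \sqrt{287}$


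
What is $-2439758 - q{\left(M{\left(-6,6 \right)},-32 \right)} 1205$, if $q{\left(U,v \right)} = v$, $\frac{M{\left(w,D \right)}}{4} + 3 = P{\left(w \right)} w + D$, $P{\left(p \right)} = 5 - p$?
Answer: $-2401198$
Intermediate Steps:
$M{\left(w,D \right)} = -12 + 4 D + 4 w \left(5 - w\right)$ ($M{\left(w,D \right)} = -12 + 4 \left(\left(5 - w\right) w + D\right) = -12 + 4 \left(w \left(5 - w\right) + D\right) = -12 + 4 \left(D + w \left(5 - w\right)\right) = -12 + \left(4 D + 4 w \left(5 - w\right)\right) = -12 + 4 D + 4 w \left(5 - w\right)$)
$-2439758 - q{\left(M{\left(-6,6 \right)},-32 \right)} 1205 = -2439758 - \left(-32\right) 1205 = -2439758 - -38560 = -2439758 + 38560 = -2401198$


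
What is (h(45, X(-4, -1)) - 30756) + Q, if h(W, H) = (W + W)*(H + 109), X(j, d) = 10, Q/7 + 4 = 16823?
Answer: 97687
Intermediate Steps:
Q = 117733 (Q = -28 + 7*16823 = -28 + 117761 = 117733)
h(W, H) = 2*W*(109 + H) (h(W, H) = (2*W)*(109 + H) = 2*W*(109 + H))
(h(45, X(-4, -1)) - 30756) + Q = (2*45*(109 + 10) - 30756) + 117733 = (2*45*119 - 30756) + 117733 = (10710 - 30756) + 117733 = -20046 + 117733 = 97687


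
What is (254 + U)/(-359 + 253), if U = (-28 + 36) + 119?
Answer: -381/106 ≈ -3.5943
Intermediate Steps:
U = 127 (U = 8 + 119 = 127)
(254 + U)/(-359 + 253) = (254 + 127)/(-359 + 253) = 381/(-106) = 381*(-1/106) = -381/106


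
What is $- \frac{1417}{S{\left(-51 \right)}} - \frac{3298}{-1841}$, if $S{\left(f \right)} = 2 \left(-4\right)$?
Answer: $\frac{2635081}{14728} \approx 178.92$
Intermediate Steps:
$S{\left(f \right)} = -8$
$- \frac{1417}{S{\left(-51 \right)}} - \frac{3298}{-1841} = - \frac{1417}{-8} - \frac{3298}{-1841} = \left(-1417\right) \left(- \frac{1}{8}\right) - - \frac{3298}{1841} = \frac{1417}{8} + \frac{3298}{1841} = \frac{2635081}{14728}$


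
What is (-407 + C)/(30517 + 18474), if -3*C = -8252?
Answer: 7031/146973 ≈ 0.047839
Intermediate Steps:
C = 8252/3 (C = -⅓*(-8252) = 8252/3 ≈ 2750.7)
(-407 + C)/(30517 + 18474) = (-407 + 8252/3)/(30517 + 18474) = (7031/3)/48991 = (7031/3)*(1/48991) = 7031/146973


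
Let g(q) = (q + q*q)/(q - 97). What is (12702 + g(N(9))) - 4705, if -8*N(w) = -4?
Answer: 3086839/386 ≈ 7997.0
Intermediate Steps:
N(w) = ½ (N(w) = -⅛*(-4) = ½)
g(q) = (q + q²)/(-97 + q)
(12702 + g(N(9))) - 4705 = (12702 + (1 + ½)/(2*(-97 + ½))) - 4705 = (12702 + (½)*(3/2)/(-193/2)) - 4705 = (12702 + (½)*(-2/193)*(3/2)) - 4705 = (12702 - 3/386) - 4705 = 4902969/386 - 4705 = 3086839/386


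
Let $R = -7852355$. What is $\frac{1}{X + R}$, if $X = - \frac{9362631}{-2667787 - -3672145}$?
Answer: $- \frac{334786}{2628861641907} \approx -1.2735 \cdot 10^{-7}$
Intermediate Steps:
$X = - \frac{3120877}{334786}$ ($X = - \frac{9362631}{-2667787 + 3672145} = - \frac{9362631}{1004358} = \left(-9362631\right) \frac{1}{1004358} = - \frac{3120877}{334786} \approx -9.322$)
$\frac{1}{X + R} = \frac{1}{- \frac{3120877}{334786} - 7852355} = \frac{1}{- \frac{2628861641907}{334786}} = - \frac{334786}{2628861641907}$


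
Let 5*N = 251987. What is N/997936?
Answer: 251987/4989680 ≈ 0.050502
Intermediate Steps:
N = 251987/5 (N = (⅕)*251987 = 251987/5 ≈ 50397.)
N/997936 = (251987/5)/997936 = (251987/5)*(1/997936) = 251987/4989680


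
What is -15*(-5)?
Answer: 75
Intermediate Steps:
-15*(-5) = -5*(-15) = 75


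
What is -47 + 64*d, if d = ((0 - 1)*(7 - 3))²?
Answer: 977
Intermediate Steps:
d = 16 (d = (-1*4)² = (-4)² = 16)
-47 + 64*d = -47 + 64*16 = -47 + 1024 = 977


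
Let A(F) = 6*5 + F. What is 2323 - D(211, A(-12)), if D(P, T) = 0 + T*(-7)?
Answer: 2449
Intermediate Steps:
A(F) = 30 + F
D(P, T) = -7*T (D(P, T) = 0 - 7*T = -7*T)
2323 - D(211, A(-12)) = 2323 - (-7)*(30 - 12) = 2323 - (-7)*18 = 2323 - 1*(-126) = 2323 + 126 = 2449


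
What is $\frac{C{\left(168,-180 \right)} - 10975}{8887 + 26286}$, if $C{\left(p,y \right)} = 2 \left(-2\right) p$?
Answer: $- \frac{11647}{35173} \approx -0.33113$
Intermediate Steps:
$C{\left(p,y \right)} = - 4 p$
$\frac{C{\left(168,-180 \right)} - 10975}{8887 + 26286} = \frac{\left(-4\right) 168 - 10975}{8887 + 26286} = \frac{-672 - 10975}{35173} = \left(-11647\right) \frac{1}{35173} = - \frac{11647}{35173}$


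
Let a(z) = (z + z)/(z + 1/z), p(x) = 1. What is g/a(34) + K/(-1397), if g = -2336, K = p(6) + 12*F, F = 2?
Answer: -471975293/403733 ≈ -1169.0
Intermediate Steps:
a(z) = 2*z/(z + 1/z) (a(z) = (2*z)/(z + 1/z) = 2*z/(z + 1/z))
K = 25 (K = 1 + 12*2 = 1 + 24 = 25)
g/a(34) + K/(-1397) = -2336/(2*34**2/(1 + 34**2)) + 25/(-1397) = -2336/(2*1156/(1 + 1156)) + 25*(-1/1397) = -2336/(2*1156/1157) - 25/1397 = -2336/(2*1156*(1/1157)) - 25/1397 = -2336/2312/1157 - 25/1397 = -2336*1157/2312 - 25/1397 = -337844/289 - 25/1397 = -471975293/403733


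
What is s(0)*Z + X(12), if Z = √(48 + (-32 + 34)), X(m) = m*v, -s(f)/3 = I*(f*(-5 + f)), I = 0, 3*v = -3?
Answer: -12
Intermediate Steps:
v = -1 (v = (⅓)*(-3) = -1)
s(f) = 0 (s(f) = -0*f*(-5 + f) = -3*0 = 0)
X(m) = -m (X(m) = m*(-1) = -m)
Z = 5*√2 (Z = √(48 + 2) = √50 = 5*√2 ≈ 7.0711)
s(0)*Z + X(12) = 0*(5*√2) - 1*12 = 0 - 12 = -12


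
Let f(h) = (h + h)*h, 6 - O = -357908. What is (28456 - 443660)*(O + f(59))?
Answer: -151497974704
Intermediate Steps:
O = 357914 (O = 6 - 1*(-357908) = 6 + 357908 = 357914)
f(h) = 2*h² (f(h) = (2*h)*h = 2*h²)
(28456 - 443660)*(O + f(59)) = (28456 - 443660)*(357914 + 2*59²) = -415204*(357914 + 2*3481) = -415204*(357914 + 6962) = -415204*364876 = -151497974704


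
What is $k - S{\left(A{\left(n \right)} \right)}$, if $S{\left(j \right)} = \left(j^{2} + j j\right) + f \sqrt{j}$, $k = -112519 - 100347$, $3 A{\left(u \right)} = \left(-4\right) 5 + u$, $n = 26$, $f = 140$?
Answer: $-212874 - 140 \sqrt{2} \approx -2.1307 \cdot 10^{5}$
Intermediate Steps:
$A{\left(u \right)} = - \frac{20}{3} + \frac{u}{3}$ ($A{\left(u \right)} = \frac{\left(-4\right) 5 + u}{3} = \frac{-20 + u}{3} = - \frac{20}{3} + \frac{u}{3}$)
$k = -212866$
$S{\left(j \right)} = 2 j^{2} + 140 \sqrt{j}$ ($S{\left(j \right)} = \left(j^{2} + j j\right) + 140 \sqrt{j} = \left(j^{2} + j^{2}\right) + 140 \sqrt{j} = 2 j^{2} + 140 \sqrt{j}$)
$k - S{\left(A{\left(n \right)} \right)} = -212866 - \left(2 \left(- \frac{20}{3} + \frac{1}{3} \cdot 26\right)^{2} + 140 \sqrt{- \frac{20}{3} + \frac{1}{3} \cdot 26}\right) = -212866 - \left(2 \left(- \frac{20}{3} + \frac{26}{3}\right)^{2} + 140 \sqrt{- \frac{20}{3} + \frac{26}{3}}\right) = -212866 - \left(2 \cdot 2^{2} + 140 \sqrt{2}\right) = -212866 - \left(2 \cdot 4 + 140 \sqrt{2}\right) = -212866 - \left(8 + 140 \sqrt{2}\right) = -212874 - 140 \sqrt{2}$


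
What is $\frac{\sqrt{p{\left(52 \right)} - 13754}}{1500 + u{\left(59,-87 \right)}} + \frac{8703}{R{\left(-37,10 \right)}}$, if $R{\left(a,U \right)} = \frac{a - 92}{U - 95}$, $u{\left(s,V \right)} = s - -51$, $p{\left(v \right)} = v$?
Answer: $\frac{246585}{43} + \frac{i \sqrt{13702}}{1610} \approx 5734.5 + 0.072705 i$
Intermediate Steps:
$u{\left(s,V \right)} = 51 + s$ ($u{\left(s,V \right)} = s + 51 = 51 + s$)
$R{\left(a,U \right)} = \frac{-92 + a}{-95 + U}$
$\frac{\sqrt{p{\left(52 \right)} - 13754}}{1500 + u{\left(59,-87 \right)}} + \frac{8703}{R{\left(-37,10 \right)}} = \frac{\sqrt{52 - 13754}}{1500 + \left(51 + 59\right)} + \frac{8703}{\frac{1}{-95 + 10} \left(-92 - 37\right)} = \frac{\sqrt{-13702}}{1500 + 110} + \frac{8703}{\frac{1}{-85} \left(-129\right)} = \frac{i \sqrt{13702}}{1610} + \frac{8703}{\left(- \frac{1}{85}\right) \left(-129\right)} = i \sqrt{13702} \cdot \frac{1}{1610} + \frac{8703}{\frac{129}{85}} = \frac{i \sqrt{13702}}{1610} + 8703 \cdot \frac{85}{129} = \frac{i \sqrt{13702}}{1610} + \frac{246585}{43} = \frac{246585}{43} + \frac{i \sqrt{13702}}{1610}$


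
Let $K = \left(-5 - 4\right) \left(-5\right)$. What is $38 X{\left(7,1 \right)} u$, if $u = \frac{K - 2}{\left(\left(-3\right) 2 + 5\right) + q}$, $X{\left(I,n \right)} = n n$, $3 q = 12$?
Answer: $\frac{1634}{3} \approx 544.67$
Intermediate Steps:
$q = 4$ ($q = \frac{1}{3} \cdot 12 = 4$)
$K = 45$ ($K = \left(-9\right) \left(-5\right) = 45$)
$X{\left(I,n \right)} = n^{2}$
$u = \frac{43}{3}$ ($u = \frac{45 - 2}{\left(\left(-3\right) 2 + 5\right) + 4} = \frac{43}{\left(-6 + 5\right) + 4} = \frac{43}{-1 + 4} = \frac{43}{3} \approx 14.333$)
$38 X{\left(7,1 \right)} u = 38 \cdot 1^{2} \cdot \frac{43}{3} = 38 \cdot 1 \cdot \frac{43}{3} = 38 \cdot \frac{43}{3} = \frac{1634}{3}$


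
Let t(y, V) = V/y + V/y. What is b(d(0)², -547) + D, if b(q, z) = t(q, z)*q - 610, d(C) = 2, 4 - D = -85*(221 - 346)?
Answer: -12325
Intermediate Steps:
D = -10621 (D = 4 - (-85)*(221 - 346) = 4 - (-85)*(-125) = 4 - 1*10625 = 4 - 10625 = -10621)
t(y, V) = 2*V/y
b(q, z) = -610 + 2*z (b(q, z) = (2*z/q)*q - 610 = 2*z - 610 = -610 + 2*z)
b(d(0)², -547) + D = (-610 + 2*(-547)) - 10621 = (-610 - 1094) - 10621 = -1704 - 10621 = -12325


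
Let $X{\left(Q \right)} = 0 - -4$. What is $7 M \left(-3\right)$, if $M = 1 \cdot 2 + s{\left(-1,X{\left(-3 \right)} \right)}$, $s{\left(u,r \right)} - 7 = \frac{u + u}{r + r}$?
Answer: $- \frac{735}{4} \approx -183.75$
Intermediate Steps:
$X{\left(Q \right)} = 4$ ($X{\left(Q \right)} = 0 + 4 = 4$)
$s{\left(u,r \right)} = 7 + \frac{u}{r}$ ($s{\left(u,r \right)} = 7 + \frac{u + u}{r + r} = 7 + \frac{2 u}{2 r} = 7 + 2 u \frac{1}{2 r} = 7 + \frac{u}{r}$)
$M = \frac{35}{4}$ ($M = 1 \cdot 2 + \left(7 - \frac{1}{4}\right) = 2 + \left(7 - \frac{1}{4}\right) = 2 + \frac{27}{4} = \frac{35}{4} \approx 8.75$)
$7 M \left(-3\right) = 7 \cdot \frac{35}{4} \left(-3\right) = \frac{245}{4} \left(-3\right) = - \frac{735}{4}$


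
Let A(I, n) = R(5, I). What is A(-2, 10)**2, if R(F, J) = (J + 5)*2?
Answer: 36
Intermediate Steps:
R(F, J) = 10 + 2*J (R(F, J) = (5 + J)*2 = 10 + 2*J)
A(I, n) = 10 + 2*I
A(-2, 10)**2 = (10 + 2*(-2))**2 = (10 - 4)**2 = 6**2 = 36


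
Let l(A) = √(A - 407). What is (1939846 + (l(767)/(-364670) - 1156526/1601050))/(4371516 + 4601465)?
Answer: 1552894640887/7183095615025 - 3*√10/1636088490635 ≈ 0.21619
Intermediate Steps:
l(A) = √(-407 + A)
(1939846 + (l(767)/(-364670) - 1156526/1601050))/(4371516 + 4601465) = (1939846 + (√(-407 + 767)/(-364670) - 1156526/1601050))/(4371516 + 4601465) = (1939846 + (√360*(-1/364670) - 1156526*1/1601050))/8972981 = (1939846 + ((6*√10)*(-1/364670) - 578263/800525))*(1/8972981) = (1939846 + (-3*√10/182335 - 578263/800525))*(1/8972981) = (1939846 + (-578263/800525 - 3*√10/182335))*(1/8972981) = (1552894640887/800525 - 3*√10/182335)*(1/8972981) = 1552894640887/7183095615025 - 3*√10/1636088490635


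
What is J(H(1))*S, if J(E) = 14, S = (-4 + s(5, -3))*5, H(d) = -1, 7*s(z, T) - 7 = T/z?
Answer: -216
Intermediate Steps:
s(z, T) = 1 + T/(7*z) (s(z, T) = 1 + (T/z)/7 = 1 + T/(7*z))
S = -108/7 (S = (-4 + (5 + (1/7)*(-3))/5)*5 = (-4 + (5 - 3/7)/5)*5 = (-4 + (1/5)*(32/7))*5 = (-4 + 32/35)*5 = -108/35*5 = -108/7 ≈ -15.429)
J(H(1))*S = 14*(-108/7) = -216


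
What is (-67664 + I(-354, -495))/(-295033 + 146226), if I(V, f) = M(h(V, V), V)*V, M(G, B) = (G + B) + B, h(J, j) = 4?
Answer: -181552/148807 ≈ -1.2201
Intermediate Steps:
M(G, B) = G + 2*B (M(G, B) = (B + G) + B = G + 2*B)
I(V, f) = V*(4 + 2*V) (I(V, f) = (4 + 2*V)*V = V*(4 + 2*V))
(-67664 + I(-354, -495))/(-295033 + 146226) = (-67664 + 2*(-354)*(2 - 354))/(-295033 + 146226) = (-67664 + 2*(-354)*(-352))/(-148807) = (-67664 + 249216)*(-1/148807) = 181552*(-1/148807) = -181552/148807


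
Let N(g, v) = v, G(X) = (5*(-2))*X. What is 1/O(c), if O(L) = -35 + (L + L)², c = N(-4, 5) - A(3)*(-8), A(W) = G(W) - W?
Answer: 1/268289 ≈ 3.7273e-6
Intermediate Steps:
G(X) = -10*X
A(W) = -11*W (A(W) = -10*W - W = -11*W)
c = -259 (c = 5 - (-11*3)*(-8) = 5 - (-33)*(-8) = 5 - 1*264 = 5 - 264 = -259)
O(L) = -35 + 4*L² (O(L) = -35 + (2*L)² = -35 + 4*L²)
1/O(c) = 1/(-35 + 4*(-259)²) = 1/(-35 + 4*67081) = 1/(-35 + 268324) = 1/268289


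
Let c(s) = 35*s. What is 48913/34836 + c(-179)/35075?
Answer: 299475187/244374540 ≈ 1.2255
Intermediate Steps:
48913/34836 + c(-179)/35075 = 48913/34836 + (35*(-179))/35075 = 48913*(1/34836) - 6265*1/35075 = 48913/34836 - 1253/7015 = 299475187/244374540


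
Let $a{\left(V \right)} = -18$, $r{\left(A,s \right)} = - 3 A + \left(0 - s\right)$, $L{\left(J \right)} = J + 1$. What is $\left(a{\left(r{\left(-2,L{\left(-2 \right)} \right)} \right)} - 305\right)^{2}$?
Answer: $104329$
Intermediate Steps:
$L{\left(J \right)} = 1 + J$
$r{\left(A,s \right)} = - s - 3 A$ ($r{\left(A,s \right)} = - 3 A - s = - s - 3 A$)
$\left(a{\left(r{\left(-2,L{\left(-2 \right)} \right)} \right)} - 305\right)^{2} = \left(-18 - 305\right)^{2} = \left(-323\right)^{2} = 104329$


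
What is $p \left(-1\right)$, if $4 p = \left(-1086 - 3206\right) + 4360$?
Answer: $-17$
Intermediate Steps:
$p = 17$ ($p = \frac{\left(-1086 - 3206\right) + 4360}{4} = \frac{-4292 + 4360}{4} = \frac{1}{4} \cdot 68 = 17$)
$p \left(-1\right) = 17 \left(-1\right) = -17$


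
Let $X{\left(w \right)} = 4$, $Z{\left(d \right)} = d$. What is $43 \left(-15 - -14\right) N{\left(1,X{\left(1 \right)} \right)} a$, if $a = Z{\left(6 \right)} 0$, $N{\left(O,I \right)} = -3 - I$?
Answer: $0$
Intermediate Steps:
$a = 0$ ($a = 6 \cdot 0 = 0$)
$43 \left(-15 - -14\right) N{\left(1,X{\left(1 \right)} \right)} a = 43 \left(-15 - -14\right) \left(-3 - 4\right) 0 = 43 \left(-15 + 14\right) \left(-3 - 4\right) 0 = 43 \left(-1\right) \left(\left(-7\right) 0\right) = \left(-43\right) 0 = 0$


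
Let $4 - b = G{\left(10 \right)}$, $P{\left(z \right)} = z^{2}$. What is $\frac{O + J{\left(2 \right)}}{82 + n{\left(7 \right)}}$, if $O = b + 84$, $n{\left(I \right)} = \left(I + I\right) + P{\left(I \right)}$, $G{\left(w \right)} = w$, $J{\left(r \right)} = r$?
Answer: $\frac{16}{29} \approx 0.55172$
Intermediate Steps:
$b = -6$ ($b = 4 - 10 = -6$)
$n{\left(I \right)} = I^{2} + 2 I$ ($n{\left(I \right)} = \left(I + I\right) + I^{2} = 2 I + I^{2} = I^{2} + 2 I$)
$O = 78$ ($O = -6 + 84 = 78$)
$\frac{O + J{\left(2 \right)}}{82 + n{\left(7 \right)}} = \frac{78 + 2}{82 + 7 \left(2 + 7\right)} = \frac{80}{82 + 7 \cdot 9} = \frac{80}{82 + 63} = \frac{80}{145} = 80 \cdot \frac{1}{145} = \frac{16}{29}$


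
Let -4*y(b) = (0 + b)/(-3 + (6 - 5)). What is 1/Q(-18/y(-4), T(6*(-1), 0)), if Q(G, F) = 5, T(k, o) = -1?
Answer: ⅕ ≈ 0.20000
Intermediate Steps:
y(b) = b/8 (y(b) = -(0 + b)/(4*(-3 + (6 - 5))) = -b/(4*(-3 + 1)) = -b/(4*(-2)) = -b*(-1)/(4*2) = -(-1)*b/8 = b/8)
1/Q(-18/y(-4), T(6*(-1), 0)) = 1/5 = ⅕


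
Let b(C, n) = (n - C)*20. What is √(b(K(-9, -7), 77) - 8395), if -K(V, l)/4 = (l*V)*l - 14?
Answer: I*√43255 ≈ 207.98*I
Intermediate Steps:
K(V, l) = 56 - 4*V*l² (K(V, l) = -4*((l*V)*l - 14) = -4*((V*l)*l - 14) = -4*(V*l² - 14) = -4*(-14 + V*l²) = 56 - 4*V*l²)
b(C, n) = -20*C + 20*n
√(b(K(-9, -7), 77) - 8395) = √((-20*(56 - 4*(-9)*(-7)²) + 20*77) - 8395) = √((-20*(56 - 4*(-9)*49) + 1540) - 8395) = √((-20*(56 + 1764) + 1540) - 8395) = √((-20*1820 + 1540) - 8395) = √((-36400 + 1540) - 8395) = √(-34860 - 8395) = √(-43255) = I*√43255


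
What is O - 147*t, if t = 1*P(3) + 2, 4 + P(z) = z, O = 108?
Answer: -39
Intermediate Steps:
P(z) = -4 + z
t = 1 (t = 1*(-4 + 3) + 2 = 1*(-1) + 2 = -1 + 2 = 1)
O - 147*t = 108 - 147*1 = 108 - 147 = -39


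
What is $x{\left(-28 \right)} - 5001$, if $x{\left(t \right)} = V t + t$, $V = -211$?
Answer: $879$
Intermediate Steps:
$x{\left(t \right)} = - 210 t$ ($x{\left(t \right)} = - 211 t + t = - 210 t$)
$x{\left(-28 \right)} - 5001 = \left(-210\right) \left(-28\right) - 5001 = 5880 - 5001 = 879$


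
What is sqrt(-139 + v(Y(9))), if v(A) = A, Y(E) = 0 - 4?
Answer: I*sqrt(143) ≈ 11.958*I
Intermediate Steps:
Y(E) = -4
sqrt(-139 + v(Y(9))) = sqrt(-139 - 4) = sqrt(-143) = I*sqrt(143)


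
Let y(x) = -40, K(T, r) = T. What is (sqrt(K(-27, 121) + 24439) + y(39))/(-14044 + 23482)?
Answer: -20/4719 + sqrt(6103)/4719 ≈ 0.012317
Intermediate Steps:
(sqrt(K(-27, 121) + 24439) + y(39))/(-14044 + 23482) = (sqrt(-27 + 24439) - 40)/(-14044 + 23482) = (sqrt(24412) - 40)/9438 = (2*sqrt(6103) - 40)*(1/9438) = (-40 + 2*sqrt(6103))*(1/9438) = -20/4719 + sqrt(6103)/4719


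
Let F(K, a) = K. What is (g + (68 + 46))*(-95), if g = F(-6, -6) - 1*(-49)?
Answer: -14915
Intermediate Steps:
g = 43 (g = -6 - 1*(-49) = -6 + 49 = 43)
(g + (68 + 46))*(-95) = (43 + (68 + 46))*(-95) = (43 + 114)*(-95) = 157*(-95) = -14915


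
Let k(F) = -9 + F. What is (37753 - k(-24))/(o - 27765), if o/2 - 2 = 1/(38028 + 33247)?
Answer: -2693197150/1978665273 ≈ -1.3611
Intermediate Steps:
o = 285102/71275 (o = 4 + 2/(38028 + 33247) = 4 + 2/71275 = 285102/71275 ≈ 4.0000)
(37753 - k(-24))/(o - 27765) = (37753 - (-9 - 24))/(285102/71275 - 27765) = (37753 - 1*(-33))/(-1978665273/71275) = (37753 + 33)*(-71275/1978665273) = 37786*(-71275/1978665273) = -2693197150/1978665273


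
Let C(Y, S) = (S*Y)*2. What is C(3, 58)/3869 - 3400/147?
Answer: -13103444/568743 ≈ -23.039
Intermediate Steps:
C(Y, S) = 2*S*Y
C(3, 58)/3869 - 3400/147 = (2*58*3)/3869 - 3400/147 = 348*(1/3869) - 3400*1/147 = 348/3869 - 3400/147 = -13103444/568743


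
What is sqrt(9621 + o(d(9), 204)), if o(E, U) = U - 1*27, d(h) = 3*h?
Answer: sqrt(9798) ≈ 98.985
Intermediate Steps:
o(E, U) = -27 + U (o(E, U) = U - 27 = -27 + U)
sqrt(9621 + o(d(9), 204)) = sqrt(9621 + (-27 + 204)) = sqrt(9621 + 177) = sqrt(9798)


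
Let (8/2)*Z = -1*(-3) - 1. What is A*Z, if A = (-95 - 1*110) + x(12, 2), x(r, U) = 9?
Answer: -98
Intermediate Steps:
A = -196 (A = (-95 - 1*110) + 9 = (-95 - 110) + 9 = -205 + 9 = -196)
Z = ½ (Z = (-1*(-3) - 1)/4 = (3 - 1)/4 = (¼)*2 = ½ ≈ 0.50000)
A*Z = -196*½ = -98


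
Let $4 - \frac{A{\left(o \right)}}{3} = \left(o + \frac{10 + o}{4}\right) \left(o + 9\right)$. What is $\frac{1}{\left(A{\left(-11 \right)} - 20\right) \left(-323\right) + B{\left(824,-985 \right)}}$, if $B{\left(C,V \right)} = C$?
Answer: $\frac{2}{50421} \approx 3.9666 \cdot 10^{-5}$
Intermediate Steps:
$A{\left(o \right)} = 12 - 3 \left(9 + o\right) \left(\frac{5}{2} + \frac{5 o}{4}\right)$ ($A{\left(o \right)} = 12 - 3 \left(o + \frac{10 + o}{4}\right) \left(o + 9\right) = 12 - 3 \left(o + \left(10 + o\right) \frac{1}{4}\right) \left(9 + o\right) = 12 - 3 \left(o + \left(\frac{5}{2} + \frac{o}{4}\right)\right) \left(9 + o\right) = 12 - 3 \left(\frac{5}{2} + \frac{5 o}{4}\right) \left(9 + o\right) = 12 - 3 \left(9 + o\right) \left(\frac{5}{2} + \frac{5 o}{4}\right)$)
$\frac{1}{\left(A{\left(-11 \right)} - 20\right) \left(-323\right) + B{\left(824,-985 \right)}} = \frac{1}{\left(\left(- \frac{111}{2} - - \frac{1815}{4} - \frac{15 \left(-11\right)^{2}}{4}\right) - 20\right) \left(-323\right) + 824} = \frac{1}{\left(\left(- \frac{111}{2} + \frac{1815}{4} - \frac{1815}{4}\right) - 20\right) \left(-323\right) + 824} = \frac{1}{\left(- \frac{111}{2} - 20\right) \left(-323\right) + 824} = \frac{1}{\left(- \frac{151}{2}\right) \left(-323\right) + 824} = \frac{1}{\frac{48773}{2} + 824} = \frac{1}{\frac{50421}{2}} = \frac{2}{50421}$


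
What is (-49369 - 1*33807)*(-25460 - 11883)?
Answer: 3106041368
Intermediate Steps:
(-49369 - 1*33807)*(-25460 - 11883) = (-49369 - 33807)*(-37343) = -83176*(-37343) = 3106041368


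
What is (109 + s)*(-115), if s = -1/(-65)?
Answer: -162978/13 ≈ -12537.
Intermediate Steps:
s = 1/65 (s = -1*(-1/65) = 1/65 ≈ 0.015385)
(109 + s)*(-115) = (109 + 1/65)*(-115) = (7086/65)*(-115) = -162978/13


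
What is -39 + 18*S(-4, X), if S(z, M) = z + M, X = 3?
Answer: -57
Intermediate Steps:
S(z, M) = M + z
-39 + 18*S(-4, X) = -39 + 18*(3 - 4) = -39 + 18*(-1) = -39 - 18 = -57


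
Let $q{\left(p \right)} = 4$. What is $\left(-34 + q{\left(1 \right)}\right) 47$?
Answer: $-1410$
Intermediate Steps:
$\left(-34 + q{\left(1 \right)}\right) 47 = \left(-34 + 4\right) 47 = \left(-30\right) 47 = -1410$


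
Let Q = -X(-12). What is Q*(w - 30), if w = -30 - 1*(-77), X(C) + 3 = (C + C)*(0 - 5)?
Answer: -1989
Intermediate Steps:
X(C) = -3 - 10*C (X(C) = -3 + (C + C)*(0 - 5) = -3 + (2*C)*(-5) = -3 - 10*C)
w = 47 (w = -30 + 77 = 47)
Q = -117 (Q = -(-3 - 10*(-12)) = -(-3 + 120) = -1*117 = -117)
Q*(w - 30) = -117*(47 - 30) = -117*17 = -1989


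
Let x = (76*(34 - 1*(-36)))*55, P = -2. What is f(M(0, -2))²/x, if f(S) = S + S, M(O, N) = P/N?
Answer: 1/73150 ≈ 1.3671e-5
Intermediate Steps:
M(O, N) = -2/N
f(S) = 2*S
x = 292600 (x = (76*(34 + 36))*55 = (76*70)*55 = 5320*55 = 292600)
f(M(0, -2))²/x = (2*(-2/(-2)))²/292600 = (2*(-2*(-½)))²*(1/292600) = (2*1)²*(1/292600) = 2²*(1/292600) = 4*(1/292600) = 1/73150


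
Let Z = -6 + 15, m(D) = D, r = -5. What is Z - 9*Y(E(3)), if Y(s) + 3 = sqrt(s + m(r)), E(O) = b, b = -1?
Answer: 36 - 9*I*sqrt(6) ≈ 36.0 - 22.045*I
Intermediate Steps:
E(O) = -1
Y(s) = -3 + sqrt(-5 + s) (Y(s) = -3 + sqrt(s - 5) = -3 + sqrt(-5 + s))
Z = 9
Z - 9*Y(E(3)) = 9 - 9*(-3 + sqrt(-5 - 1)) = 9 - 9*(-3 + sqrt(-6)) = 9 - 9*(-3 + I*sqrt(6)) = 9 + (27 - 9*I*sqrt(6)) = 36 - 9*I*sqrt(6)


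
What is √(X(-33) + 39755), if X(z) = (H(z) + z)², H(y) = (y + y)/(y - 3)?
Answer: √1466149/6 ≈ 201.81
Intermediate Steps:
H(y) = 2*y/(-3 + y) (H(y) = (2*y)/(-3 + y) = 2*y/(-3 + y))
X(z) = (z + 2*z/(-3 + z))² (X(z) = (2*z/(-3 + z) + z)² = (z + 2*z/(-3 + z))²)
√(X(-33) + 39755) = √((-33)²*(-1 - 33)²/(-3 - 33)² + 39755) = √(1089*(-34)²/(-36)² + 39755) = √(1089*1156*(1/1296) + 39755) = √(34969/36 + 39755) = √(1466149/36) = √1466149/6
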